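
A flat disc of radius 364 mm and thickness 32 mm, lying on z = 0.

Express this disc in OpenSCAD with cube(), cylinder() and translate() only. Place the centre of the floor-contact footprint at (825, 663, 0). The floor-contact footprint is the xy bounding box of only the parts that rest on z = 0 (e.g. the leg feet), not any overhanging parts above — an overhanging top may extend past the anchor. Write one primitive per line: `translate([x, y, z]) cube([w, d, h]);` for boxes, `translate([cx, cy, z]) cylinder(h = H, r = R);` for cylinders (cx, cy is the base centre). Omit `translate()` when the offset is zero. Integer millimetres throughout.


translate([825, 663, 0]) cylinder(h = 32, r = 364);


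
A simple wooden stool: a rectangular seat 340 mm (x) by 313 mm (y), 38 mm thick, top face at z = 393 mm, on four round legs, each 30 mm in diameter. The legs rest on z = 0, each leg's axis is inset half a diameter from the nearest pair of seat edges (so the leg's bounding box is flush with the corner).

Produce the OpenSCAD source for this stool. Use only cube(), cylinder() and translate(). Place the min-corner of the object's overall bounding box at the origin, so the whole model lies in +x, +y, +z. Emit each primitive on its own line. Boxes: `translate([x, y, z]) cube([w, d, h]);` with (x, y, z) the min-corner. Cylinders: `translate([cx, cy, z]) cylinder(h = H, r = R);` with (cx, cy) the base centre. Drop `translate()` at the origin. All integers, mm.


// leg_h = 393 - 38 = 355
translate([0, 0, 355]) cube([340, 313, 38]);
translate([15, 15, 0]) cylinder(h = 355, r = 15);
translate([325, 15, 0]) cylinder(h = 355, r = 15);
translate([15, 298, 0]) cylinder(h = 355, r = 15);
translate([325, 298, 0]) cylinder(h = 355, r = 15);


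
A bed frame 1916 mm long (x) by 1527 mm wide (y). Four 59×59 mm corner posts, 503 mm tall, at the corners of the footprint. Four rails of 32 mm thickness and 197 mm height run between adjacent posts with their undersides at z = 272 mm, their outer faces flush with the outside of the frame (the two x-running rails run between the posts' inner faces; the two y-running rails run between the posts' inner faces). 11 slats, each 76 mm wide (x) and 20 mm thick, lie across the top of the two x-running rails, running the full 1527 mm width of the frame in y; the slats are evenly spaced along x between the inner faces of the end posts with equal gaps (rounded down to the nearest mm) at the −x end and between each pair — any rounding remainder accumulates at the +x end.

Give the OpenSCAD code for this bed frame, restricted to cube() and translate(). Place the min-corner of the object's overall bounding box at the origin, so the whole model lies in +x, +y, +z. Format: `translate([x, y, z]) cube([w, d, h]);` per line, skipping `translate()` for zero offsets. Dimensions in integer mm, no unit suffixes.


// slat z = rail_z + rail_h = 272 + 197 = 469
// slat gap = ⌊(1798 − 11·76) / 12⌋ = 80
cube([59, 59, 503]);
translate([0, 1468, 0]) cube([59, 59, 503]);
translate([1857, 0, 0]) cube([59, 59, 503]);
translate([1857, 1468, 0]) cube([59, 59, 503]);
translate([59, 0, 272]) cube([1798, 32, 197]);
translate([59, 1495, 272]) cube([1798, 32, 197]);
translate([0, 59, 272]) cube([32, 1409, 197]);
translate([1884, 59, 272]) cube([32, 1409, 197]);
translate([139, 0, 469]) cube([76, 1527, 20]);
translate([295, 0, 469]) cube([76, 1527, 20]);
translate([451, 0, 469]) cube([76, 1527, 20]);
translate([607, 0, 469]) cube([76, 1527, 20]);
translate([763, 0, 469]) cube([76, 1527, 20]);
translate([919, 0, 469]) cube([76, 1527, 20]);
translate([1075, 0, 469]) cube([76, 1527, 20]);
translate([1231, 0, 469]) cube([76, 1527, 20]);
translate([1387, 0, 469]) cube([76, 1527, 20]);
translate([1543, 0, 469]) cube([76, 1527, 20]);
translate([1699, 0, 469]) cube([76, 1527, 20]);


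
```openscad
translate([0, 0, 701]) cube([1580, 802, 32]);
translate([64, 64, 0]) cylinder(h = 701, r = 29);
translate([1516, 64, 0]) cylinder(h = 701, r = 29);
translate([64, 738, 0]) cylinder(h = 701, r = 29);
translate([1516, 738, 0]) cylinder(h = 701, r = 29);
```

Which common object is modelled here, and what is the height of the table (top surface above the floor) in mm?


A table. The table height is 733 mm.

A 1580×802×32 slab sits at z = 701 on four Ø58 mm round legs — a table. The top surface is at 701 + 32 = 733 mm.


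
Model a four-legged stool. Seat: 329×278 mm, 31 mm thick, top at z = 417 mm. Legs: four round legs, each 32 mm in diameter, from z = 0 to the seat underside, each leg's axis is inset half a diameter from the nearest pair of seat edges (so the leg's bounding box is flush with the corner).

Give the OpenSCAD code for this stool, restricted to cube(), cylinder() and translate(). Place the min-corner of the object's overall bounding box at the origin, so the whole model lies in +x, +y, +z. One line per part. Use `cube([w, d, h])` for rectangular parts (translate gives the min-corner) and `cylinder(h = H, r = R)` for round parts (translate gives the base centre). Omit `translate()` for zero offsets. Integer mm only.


// leg_h = 417 - 31 = 386
translate([0, 0, 386]) cube([329, 278, 31]);
translate([16, 16, 0]) cylinder(h = 386, r = 16);
translate([313, 16, 0]) cylinder(h = 386, r = 16);
translate([16, 262, 0]) cylinder(h = 386, r = 16);
translate([313, 262, 0]) cylinder(h = 386, r = 16);


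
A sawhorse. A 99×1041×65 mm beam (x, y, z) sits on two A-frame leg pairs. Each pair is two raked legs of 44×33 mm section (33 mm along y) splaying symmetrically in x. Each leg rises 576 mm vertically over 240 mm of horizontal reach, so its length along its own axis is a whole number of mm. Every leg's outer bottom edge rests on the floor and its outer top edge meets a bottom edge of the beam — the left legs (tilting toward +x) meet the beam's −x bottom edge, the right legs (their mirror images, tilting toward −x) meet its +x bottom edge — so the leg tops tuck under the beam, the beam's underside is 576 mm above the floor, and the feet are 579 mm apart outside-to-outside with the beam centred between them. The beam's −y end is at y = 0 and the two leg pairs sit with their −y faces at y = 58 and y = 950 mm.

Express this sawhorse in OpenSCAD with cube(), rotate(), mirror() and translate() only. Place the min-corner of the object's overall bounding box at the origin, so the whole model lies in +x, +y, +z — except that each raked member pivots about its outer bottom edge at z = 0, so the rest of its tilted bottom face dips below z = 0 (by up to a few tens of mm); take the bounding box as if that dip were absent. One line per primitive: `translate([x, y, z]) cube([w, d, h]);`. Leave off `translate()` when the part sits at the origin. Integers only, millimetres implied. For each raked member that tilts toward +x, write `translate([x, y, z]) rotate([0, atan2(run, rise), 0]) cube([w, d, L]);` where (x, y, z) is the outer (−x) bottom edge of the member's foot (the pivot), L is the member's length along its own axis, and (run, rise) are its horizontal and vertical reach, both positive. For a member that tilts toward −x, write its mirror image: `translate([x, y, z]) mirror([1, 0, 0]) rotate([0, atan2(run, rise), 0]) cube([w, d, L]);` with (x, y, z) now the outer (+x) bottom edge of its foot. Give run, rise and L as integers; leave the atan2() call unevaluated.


// leg length = √(240² + 576²) = 624
// right-leg outer foot x = 2·240 + 99 = 579
// beam min-corner = (240, 0, 576)
translate([240, 0, 576]) cube([99, 1041, 65]);
translate([0, 58, 0]) rotate([0, atan2(240, 576), 0]) cube([44, 33, 624]);
translate([579, 58, 0]) mirror([1, 0, 0]) rotate([0, atan2(240, 576), 0]) cube([44, 33, 624]);
translate([0, 950, 0]) rotate([0, atan2(240, 576), 0]) cube([44, 33, 624]);
translate([579, 950, 0]) mirror([1, 0, 0]) rotate([0, atan2(240, 576), 0]) cube([44, 33, 624]);


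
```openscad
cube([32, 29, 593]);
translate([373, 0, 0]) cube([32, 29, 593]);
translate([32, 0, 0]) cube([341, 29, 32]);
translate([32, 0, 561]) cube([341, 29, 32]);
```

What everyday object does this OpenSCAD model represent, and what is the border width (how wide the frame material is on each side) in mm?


A picture frame. The border width is 32 mm.

Four thin pieces enclosing a rectangular opening — a picture frame. The two full-height stiles are 593 mm tall; the top rail sits at z = 561 and is 32 mm tall, so the border above the opening is 593 − 561 = 32 mm, matching the stile x-width.


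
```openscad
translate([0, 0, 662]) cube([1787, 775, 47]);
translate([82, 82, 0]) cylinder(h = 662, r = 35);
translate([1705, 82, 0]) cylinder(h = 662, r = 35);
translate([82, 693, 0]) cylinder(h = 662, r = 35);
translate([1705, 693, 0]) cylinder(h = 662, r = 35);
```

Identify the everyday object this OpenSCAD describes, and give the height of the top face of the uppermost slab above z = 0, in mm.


A table. The table height is 709 mm.

A 1787×775×47 slab sits at z = 662 on four Ø70 mm round legs — a table. The top surface is at 662 + 47 = 709 mm.


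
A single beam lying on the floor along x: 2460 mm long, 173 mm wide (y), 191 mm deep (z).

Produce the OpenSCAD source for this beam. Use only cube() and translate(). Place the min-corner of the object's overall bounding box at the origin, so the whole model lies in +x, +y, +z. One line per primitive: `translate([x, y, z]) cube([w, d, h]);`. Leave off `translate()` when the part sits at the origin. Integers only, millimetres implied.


cube([2460, 173, 191]);


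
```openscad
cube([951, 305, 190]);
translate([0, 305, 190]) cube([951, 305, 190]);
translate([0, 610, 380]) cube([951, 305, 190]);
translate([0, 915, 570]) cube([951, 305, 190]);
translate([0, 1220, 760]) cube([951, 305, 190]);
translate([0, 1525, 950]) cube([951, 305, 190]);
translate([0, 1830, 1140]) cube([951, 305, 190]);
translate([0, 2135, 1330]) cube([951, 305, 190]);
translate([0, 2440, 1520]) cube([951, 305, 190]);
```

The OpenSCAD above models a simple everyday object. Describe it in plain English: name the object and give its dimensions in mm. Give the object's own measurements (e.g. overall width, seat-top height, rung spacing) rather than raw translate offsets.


A straight staircase of 9 solid steps. Each step is 951 mm wide (x), 305 mm deep (y, the going) and 190 mm tall (the rise). The first step rests on the floor; each subsequent step sits one going further in +y and one rise higher in +z, directly behind and above the previous step with no overlap.


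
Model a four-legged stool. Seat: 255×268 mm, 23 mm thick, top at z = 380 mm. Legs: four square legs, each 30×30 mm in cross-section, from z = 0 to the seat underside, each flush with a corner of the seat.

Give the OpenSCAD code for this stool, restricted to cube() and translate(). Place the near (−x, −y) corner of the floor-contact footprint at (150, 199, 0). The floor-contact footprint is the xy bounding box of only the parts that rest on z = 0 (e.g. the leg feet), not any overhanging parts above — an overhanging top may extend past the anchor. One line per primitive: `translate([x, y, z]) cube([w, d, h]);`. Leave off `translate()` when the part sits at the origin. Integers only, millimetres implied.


// leg_h = 380 - 23 = 357
translate([150, 199, 357]) cube([255, 268, 23]);
translate([150, 199, 0]) cube([30, 30, 357]);
translate([375, 199, 0]) cube([30, 30, 357]);
translate([150, 437, 0]) cube([30, 30, 357]);
translate([375, 437, 0]) cube([30, 30, 357]);


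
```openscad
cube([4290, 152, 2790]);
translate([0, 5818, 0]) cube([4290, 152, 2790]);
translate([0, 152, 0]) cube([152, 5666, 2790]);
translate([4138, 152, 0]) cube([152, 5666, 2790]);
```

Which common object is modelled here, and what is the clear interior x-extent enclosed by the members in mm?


A house (or room) frame. The interior width is 3986 mm.

Four 2790 mm walls enclosing a rectangle with no floor or roof — a room or house frame. Outside width is 4290 mm and wall thickness is 152 mm, so the interior width is 4290 − 2 × 152 = 3986 mm.


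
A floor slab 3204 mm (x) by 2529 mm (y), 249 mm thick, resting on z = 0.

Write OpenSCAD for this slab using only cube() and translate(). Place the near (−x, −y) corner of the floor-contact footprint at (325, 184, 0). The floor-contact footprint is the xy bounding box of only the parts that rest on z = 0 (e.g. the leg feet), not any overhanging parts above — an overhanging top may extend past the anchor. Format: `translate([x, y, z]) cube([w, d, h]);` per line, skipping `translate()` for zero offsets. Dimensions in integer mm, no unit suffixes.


translate([325, 184, 0]) cube([3204, 2529, 249]);


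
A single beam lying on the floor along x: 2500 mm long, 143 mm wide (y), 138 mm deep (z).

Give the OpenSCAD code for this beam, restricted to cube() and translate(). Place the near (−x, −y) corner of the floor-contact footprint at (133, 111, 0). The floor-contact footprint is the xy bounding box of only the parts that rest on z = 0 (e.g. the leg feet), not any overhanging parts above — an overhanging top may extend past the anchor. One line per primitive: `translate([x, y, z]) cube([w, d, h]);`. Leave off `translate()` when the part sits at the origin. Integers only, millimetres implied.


translate([133, 111, 0]) cube([2500, 143, 138]);


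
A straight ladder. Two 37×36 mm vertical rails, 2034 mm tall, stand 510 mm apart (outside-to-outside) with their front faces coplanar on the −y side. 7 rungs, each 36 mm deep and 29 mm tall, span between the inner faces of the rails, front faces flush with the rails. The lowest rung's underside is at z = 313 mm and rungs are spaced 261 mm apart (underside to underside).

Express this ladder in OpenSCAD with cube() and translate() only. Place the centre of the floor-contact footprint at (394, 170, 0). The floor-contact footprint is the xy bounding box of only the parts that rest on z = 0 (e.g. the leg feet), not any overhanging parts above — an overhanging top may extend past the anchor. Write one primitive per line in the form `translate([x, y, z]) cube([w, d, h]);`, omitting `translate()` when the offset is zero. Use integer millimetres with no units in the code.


// rung span = 510 - 2*37 = 436
// rung[k] z = 313 + k*261
translate([139, 152, 0]) cube([37, 36, 2034]);
translate([612, 152, 0]) cube([37, 36, 2034]);
translate([176, 152, 313]) cube([436, 36, 29]);
translate([176, 152, 574]) cube([436, 36, 29]);
translate([176, 152, 835]) cube([436, 36, 29]);
translate([176, 152, 1096]) cube([436, 36, 29]);
translate([176, 152, 1357]) cube([436, 36, 29]);
translate([176, 152, 1618]) cube([436, 36, 29]);
translate([176, 152, 1879]) cube([436, 36, 29]);


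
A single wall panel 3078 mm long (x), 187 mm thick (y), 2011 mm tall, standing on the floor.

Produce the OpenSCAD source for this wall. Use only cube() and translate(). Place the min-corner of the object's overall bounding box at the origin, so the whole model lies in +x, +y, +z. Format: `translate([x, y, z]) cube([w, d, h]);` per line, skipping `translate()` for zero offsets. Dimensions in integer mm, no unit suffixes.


cube([3078, 187, 2011]);


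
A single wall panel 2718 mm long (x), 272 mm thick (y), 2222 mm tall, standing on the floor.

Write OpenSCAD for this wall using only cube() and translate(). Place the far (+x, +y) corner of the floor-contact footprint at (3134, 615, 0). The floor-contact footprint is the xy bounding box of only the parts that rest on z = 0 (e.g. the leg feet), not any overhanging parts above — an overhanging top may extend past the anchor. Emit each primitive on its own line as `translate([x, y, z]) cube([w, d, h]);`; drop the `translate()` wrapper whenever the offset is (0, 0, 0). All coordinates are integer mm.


translate([416, 343, 0]) cube([2718, 272, 2222]);


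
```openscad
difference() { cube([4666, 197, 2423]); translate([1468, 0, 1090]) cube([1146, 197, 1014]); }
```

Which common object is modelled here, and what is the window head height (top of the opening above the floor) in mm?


A wall with a window opening. The window head height is 2104 mm.

A wall with a rectangular opening subtracted — a window. Sill at z = 1090, opening 1014 mm tall, so the head is at 1090 + 1014 = 2104 mm.


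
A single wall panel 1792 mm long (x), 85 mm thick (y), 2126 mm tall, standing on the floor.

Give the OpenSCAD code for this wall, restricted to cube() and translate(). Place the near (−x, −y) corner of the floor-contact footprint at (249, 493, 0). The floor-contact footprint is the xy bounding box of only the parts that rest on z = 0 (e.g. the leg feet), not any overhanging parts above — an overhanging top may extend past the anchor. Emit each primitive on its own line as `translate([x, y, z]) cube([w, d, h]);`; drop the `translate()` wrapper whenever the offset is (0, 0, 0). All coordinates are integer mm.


translate([249, 493, 0]) cube([1792, 85, 2126]);


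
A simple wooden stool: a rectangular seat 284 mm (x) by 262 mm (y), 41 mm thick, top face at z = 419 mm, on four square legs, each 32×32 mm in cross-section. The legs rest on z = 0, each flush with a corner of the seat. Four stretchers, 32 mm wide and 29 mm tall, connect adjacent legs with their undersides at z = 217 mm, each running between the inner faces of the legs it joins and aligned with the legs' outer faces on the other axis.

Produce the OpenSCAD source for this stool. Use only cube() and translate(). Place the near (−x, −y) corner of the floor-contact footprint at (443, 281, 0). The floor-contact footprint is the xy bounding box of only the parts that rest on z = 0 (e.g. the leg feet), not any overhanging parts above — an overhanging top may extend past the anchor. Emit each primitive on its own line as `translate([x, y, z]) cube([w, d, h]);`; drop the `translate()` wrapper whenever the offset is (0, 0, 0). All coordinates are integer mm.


translate([443, 281, 378]) cube([284, 262, 41]);
translate([443, 281, 0]) cube([32, 32, 378]);
translate([695, 281, 0]) cube([32, 32, 378]);
translate([443, 511, 0]) cube([32, 32, 378]);
translate([695, 511, 0]) cube([32, 32, 378]);
translate([475, 281, 217]) cube([220, 32, 29]);
translate([475, 511, 217]) cube([220, 32, 29]);
translate([443, 313, 217]) cube([32, 198, 29]);
translate([695, 313, 217]) cube([32, 198, 29]);


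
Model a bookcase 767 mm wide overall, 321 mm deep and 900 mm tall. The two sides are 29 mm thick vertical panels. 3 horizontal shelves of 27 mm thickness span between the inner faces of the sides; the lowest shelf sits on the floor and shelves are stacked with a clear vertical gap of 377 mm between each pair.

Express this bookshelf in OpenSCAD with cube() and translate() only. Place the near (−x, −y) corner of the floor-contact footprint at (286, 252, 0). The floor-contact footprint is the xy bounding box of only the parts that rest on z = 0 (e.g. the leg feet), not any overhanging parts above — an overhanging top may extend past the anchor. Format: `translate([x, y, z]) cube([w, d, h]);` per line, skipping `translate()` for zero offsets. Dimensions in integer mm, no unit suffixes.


translate([286, 252, 0]) cube([29, 321, 900]);
translate([1024, 252, 0]) cube([29, 321, 900]);
translate([315, 252, 0]) cube([709, 321, 27]);
translate([315, 252, 404]) cube([709, 321, 27]);
translate([315, 252, 808]) cube([709, 321, 27]);


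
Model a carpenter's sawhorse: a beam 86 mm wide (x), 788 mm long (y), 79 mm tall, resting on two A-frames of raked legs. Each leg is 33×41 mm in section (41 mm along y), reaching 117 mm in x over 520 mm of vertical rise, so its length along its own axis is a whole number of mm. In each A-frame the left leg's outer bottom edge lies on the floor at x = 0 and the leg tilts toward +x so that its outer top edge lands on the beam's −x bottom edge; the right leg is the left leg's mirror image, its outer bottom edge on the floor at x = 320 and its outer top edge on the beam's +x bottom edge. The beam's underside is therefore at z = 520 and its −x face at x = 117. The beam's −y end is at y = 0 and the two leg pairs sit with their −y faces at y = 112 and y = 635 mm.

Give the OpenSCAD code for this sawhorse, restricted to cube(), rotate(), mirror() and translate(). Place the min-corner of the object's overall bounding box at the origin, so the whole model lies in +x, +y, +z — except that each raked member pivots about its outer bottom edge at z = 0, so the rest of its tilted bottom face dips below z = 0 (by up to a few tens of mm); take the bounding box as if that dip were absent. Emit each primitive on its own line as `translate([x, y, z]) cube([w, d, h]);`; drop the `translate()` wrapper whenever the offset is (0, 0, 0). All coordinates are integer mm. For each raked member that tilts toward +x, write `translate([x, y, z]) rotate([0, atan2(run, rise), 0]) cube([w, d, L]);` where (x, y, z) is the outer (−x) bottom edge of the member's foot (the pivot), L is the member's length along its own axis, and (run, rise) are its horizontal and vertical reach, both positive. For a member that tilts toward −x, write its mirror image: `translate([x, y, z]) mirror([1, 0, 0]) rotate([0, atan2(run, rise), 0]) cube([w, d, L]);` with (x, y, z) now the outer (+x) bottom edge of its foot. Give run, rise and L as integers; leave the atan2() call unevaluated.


translate([117, 0, 520]) cube([86, 788, 79]);
translate([0, 112, 0]) rotate([0, atan2(117, 520), 0]) cube([33, 41, 533]);
translate([320, 112, 0]) mirror([1, 0, 0]) rotate([0, atan2(117, 520), 0]) cube([33, 41, 533]);
translate([0, 635, 0]) rotate([0, atan2(117, 520), 0]) cube([33, 41, 533]);
translate([320, 635, 0]) mirror([1, 0, 0]) rotate([0, atan2(117, 520), 0]) cube([33, 41, 533]);


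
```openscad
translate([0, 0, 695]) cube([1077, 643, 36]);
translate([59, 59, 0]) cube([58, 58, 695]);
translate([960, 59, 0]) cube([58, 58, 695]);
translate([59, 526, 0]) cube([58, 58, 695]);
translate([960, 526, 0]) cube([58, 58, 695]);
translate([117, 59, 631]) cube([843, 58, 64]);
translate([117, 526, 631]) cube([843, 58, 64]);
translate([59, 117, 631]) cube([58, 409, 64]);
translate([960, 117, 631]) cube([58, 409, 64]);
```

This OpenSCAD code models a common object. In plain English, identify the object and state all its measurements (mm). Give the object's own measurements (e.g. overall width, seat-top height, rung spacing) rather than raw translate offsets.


A table: top 1077 mm (x) × 643 mm (y), 36 mm thick, upper face at z = 731 mm, on four 58×58 mm square legs, each inset 59 mm from the nearest pair of top edges from z = 0 to the bottom of the top. Four apron rails, 58 mm thick and 64 mm tall, run between adjacent legs with their top edges flush with the underside of the top and their outer faces flush with the legs' outer faces.


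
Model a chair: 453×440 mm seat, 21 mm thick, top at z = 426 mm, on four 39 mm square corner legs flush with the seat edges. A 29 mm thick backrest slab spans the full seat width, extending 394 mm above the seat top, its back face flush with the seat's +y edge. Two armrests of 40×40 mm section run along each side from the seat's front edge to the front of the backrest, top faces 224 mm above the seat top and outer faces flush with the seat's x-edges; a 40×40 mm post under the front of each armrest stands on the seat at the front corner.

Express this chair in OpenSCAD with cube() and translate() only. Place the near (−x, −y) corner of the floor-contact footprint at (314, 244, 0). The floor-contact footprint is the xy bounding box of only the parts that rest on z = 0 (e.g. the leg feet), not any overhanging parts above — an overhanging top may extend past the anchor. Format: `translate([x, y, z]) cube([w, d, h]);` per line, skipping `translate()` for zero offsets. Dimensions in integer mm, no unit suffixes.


// leg_h = 426 - 21 = 405
// arm post h = 224 - 40 = 184
translate([314, 244, 405]) cube([453, 440, 21]);
translate([314, 244, 0]) cube([39, 39, 405]);
translate([728, 244, 0]) cube([39, 39, 405]);
translate([314, 645, 0]) cube([39, 39, 405]);
translate([728, 645, 0]) cube([39, 39, 405]);
translate([314, 655, 426]) cube([453, 29, 394]);
translate([314, 244, 610]) cube([40, 411, 40]);
translate([727, 244, 610]) cube([40, 411, 40]);
translate([314, 244, 426]) cube([40, 40, 184]);
translate([727, 244, 426]) cube([40, 40, 184]);


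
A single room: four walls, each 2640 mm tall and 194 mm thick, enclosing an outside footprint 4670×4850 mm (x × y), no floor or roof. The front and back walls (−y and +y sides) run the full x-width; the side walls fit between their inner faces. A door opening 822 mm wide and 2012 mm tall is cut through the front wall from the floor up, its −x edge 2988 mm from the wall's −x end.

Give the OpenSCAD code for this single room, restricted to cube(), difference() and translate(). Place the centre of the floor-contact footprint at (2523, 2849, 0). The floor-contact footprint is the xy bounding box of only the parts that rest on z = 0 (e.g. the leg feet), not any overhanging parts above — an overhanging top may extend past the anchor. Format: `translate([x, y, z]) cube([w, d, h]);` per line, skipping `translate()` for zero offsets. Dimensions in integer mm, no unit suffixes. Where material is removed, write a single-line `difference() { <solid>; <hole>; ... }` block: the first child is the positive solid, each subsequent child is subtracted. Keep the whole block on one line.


difference() { translate([188, 424, 0]) cube([4670, 194, 2640]); translate([3176, 424, 0]) cube([822, 194, 2012]); }
translate([188, 5080, 0]) cube([4670, 194, 2640]);
translate([188, 618, 0]) cube([194, 4462, 2640]);
translate([4664, 618, 0]) cube([194, 4462, 2640]);


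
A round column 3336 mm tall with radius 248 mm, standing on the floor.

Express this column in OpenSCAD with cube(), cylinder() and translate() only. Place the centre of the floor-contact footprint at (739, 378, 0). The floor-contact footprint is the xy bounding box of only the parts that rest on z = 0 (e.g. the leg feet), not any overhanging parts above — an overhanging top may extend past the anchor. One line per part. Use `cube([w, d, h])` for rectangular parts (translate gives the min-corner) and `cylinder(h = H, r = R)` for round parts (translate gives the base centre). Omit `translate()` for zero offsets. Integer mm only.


translate([739, 378, 0]) cylinder(h = 3336, r = 248);


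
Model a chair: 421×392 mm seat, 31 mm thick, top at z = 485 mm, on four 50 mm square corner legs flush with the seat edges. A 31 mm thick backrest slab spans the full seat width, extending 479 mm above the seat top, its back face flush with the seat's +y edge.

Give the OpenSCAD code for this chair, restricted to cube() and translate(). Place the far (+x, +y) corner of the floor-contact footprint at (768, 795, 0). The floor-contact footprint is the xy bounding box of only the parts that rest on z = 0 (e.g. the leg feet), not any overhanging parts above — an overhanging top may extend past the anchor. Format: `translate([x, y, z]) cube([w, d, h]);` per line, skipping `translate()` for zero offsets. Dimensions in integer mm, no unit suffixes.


translate([347, 403, 454]) cube([421, 392, 31]);
translate([347, 403, 0]) cube([50, 50, 454]);
translate([718, 403, 0]) cube([50, 50, 454]);
translate([347, 745, 0]) cube([50, 50, 454]);
translate([718, 745, 0]) cube([50, 50, 454]);
translate([347, 764, 485]) cube([421, 31, 479]);


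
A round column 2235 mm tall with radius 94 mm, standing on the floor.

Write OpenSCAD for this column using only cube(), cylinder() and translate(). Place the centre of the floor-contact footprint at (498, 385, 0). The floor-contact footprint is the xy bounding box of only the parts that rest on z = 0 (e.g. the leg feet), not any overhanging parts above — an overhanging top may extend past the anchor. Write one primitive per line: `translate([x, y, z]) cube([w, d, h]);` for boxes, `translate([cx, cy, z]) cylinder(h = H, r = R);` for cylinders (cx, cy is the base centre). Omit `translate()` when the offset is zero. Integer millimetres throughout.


translate([498, 385, 0]) cylinder(h = 2235, r = 94);


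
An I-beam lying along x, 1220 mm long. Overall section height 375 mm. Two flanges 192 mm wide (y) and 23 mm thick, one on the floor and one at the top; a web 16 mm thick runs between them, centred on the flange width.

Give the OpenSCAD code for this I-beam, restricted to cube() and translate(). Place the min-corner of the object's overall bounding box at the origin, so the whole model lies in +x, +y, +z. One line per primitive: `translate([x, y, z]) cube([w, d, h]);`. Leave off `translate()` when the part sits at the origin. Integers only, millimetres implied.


cube([1220, 192, 23]);
translate([0, 88, 23]) cube([1220, 16, 329]);
translate([0, 0, 352]) cube([1220, 192, 23]);


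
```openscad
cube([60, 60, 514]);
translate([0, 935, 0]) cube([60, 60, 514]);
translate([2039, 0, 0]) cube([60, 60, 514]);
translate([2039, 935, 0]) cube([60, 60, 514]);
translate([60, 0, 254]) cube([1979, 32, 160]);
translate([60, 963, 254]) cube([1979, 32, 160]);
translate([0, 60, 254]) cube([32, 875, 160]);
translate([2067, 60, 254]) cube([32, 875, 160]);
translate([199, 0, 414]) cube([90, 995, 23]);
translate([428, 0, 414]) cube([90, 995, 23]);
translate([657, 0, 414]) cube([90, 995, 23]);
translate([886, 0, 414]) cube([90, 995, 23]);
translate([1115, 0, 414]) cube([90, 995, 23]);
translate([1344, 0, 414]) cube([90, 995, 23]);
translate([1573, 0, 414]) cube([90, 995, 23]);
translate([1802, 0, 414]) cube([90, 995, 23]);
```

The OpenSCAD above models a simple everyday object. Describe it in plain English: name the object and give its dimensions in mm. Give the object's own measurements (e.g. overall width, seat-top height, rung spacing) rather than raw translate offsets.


A bed frame 2099 mm long (x) by 995 mm wide (y). Four 60×60 mm corner posts, 514 mm tall, at the corners of the footprint. Four rails of 32 mm thickness and 160 mm height run between adjacent posts with their undersides at z = 254 mm, their outer faces flush with the outside of the frame (the two x-running rails run between the posts' inner faces; the two y-running rails run between the posts' inner faces). 8 slats, each 90 mm wide (x) and 23 mm thick, lie across the top of the two x-running rails, running the full 995 mm width of the frame in y; along x they sit between the end posts with a 139 mm gap after the −x posts and between neighbouring slats, leaving 147 mm before the +x posts.


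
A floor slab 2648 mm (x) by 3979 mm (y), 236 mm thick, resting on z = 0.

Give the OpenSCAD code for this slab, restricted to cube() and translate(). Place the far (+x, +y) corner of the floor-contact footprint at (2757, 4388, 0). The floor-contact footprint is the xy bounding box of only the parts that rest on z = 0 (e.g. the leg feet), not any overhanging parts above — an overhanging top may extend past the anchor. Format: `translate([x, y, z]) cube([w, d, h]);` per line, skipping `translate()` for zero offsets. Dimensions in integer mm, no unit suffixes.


translate([109, 409, 0]) cube([2648, 3979, 236]);


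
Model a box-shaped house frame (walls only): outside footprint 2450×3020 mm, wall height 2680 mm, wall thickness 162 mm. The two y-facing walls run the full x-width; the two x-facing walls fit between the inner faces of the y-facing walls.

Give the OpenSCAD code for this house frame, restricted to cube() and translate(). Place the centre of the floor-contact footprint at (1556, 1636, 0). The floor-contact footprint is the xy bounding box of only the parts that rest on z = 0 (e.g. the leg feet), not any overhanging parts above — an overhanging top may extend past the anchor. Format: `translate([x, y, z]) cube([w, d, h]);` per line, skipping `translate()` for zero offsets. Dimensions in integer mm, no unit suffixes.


translate([331, 126, 0]) cube([2450, 162, 2680]);
translate([331, 2984, 0]) cube([2450, 162, 2680]);
translate([331, 288, 0]) cube([162, 2696, 2680]);
translate([2619, 288, 0]) cube([162, 2696, 2680]);


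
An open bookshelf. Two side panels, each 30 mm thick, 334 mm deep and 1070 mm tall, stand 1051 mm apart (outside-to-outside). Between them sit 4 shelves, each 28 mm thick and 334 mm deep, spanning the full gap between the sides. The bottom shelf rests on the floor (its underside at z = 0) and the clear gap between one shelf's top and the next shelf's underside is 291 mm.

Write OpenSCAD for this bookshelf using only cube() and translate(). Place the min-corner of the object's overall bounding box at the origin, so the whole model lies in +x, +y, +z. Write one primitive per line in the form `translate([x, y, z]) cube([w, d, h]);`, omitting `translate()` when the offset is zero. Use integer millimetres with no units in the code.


cube([30, 334, 1070]);
translate([1021, 0, 0]) cube([30, 334, 1070]);
translate([30, 0, 0]) cube([991, 334, 28]);
translate([30, 0, 319]) cube([991, 334, 28]);
translate([30, 0, 638]) cube([991, 334, 28]);
translate([30, 0, 957]) cube([991, 334, 28]);


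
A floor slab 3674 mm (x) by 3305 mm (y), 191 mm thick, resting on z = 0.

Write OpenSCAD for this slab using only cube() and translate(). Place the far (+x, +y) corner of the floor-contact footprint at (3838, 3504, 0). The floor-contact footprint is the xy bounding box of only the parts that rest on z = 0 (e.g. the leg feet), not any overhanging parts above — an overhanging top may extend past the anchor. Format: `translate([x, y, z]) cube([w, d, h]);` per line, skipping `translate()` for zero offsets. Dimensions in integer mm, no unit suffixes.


translate([164, 199, 0]) cube([3674, 3305, 191]);


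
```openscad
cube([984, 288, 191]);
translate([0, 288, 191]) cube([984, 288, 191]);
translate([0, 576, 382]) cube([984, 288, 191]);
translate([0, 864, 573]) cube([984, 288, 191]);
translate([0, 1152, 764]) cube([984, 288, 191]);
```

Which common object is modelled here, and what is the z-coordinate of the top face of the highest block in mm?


A staircase. The total rise is 955 mm.

5 identical blocks, each offset up and back from the previous — a staircase. Each step is 191 mm tall and there are 5 of them, so the total rise is 5 × 191 = 955 mm.


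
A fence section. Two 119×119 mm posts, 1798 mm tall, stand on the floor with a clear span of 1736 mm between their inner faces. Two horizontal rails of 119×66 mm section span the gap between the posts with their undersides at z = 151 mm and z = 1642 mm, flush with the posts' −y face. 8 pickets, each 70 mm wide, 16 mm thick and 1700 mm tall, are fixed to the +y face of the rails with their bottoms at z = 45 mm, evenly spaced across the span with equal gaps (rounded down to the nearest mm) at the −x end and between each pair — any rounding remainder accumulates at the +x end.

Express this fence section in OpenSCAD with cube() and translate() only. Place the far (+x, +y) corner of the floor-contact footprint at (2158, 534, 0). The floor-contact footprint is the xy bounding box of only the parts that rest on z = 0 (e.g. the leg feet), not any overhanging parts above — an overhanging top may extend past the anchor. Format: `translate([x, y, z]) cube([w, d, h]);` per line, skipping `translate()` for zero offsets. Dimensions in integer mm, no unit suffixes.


translate([184, 415, 0]) cube([119, 119, 1798]);
translate([2039, 415, 0]) cube([119, 119, 1798]);
translate([303, 415, 151]) cube([1736, 119, 66]);
translate([303, 415, 1642]) cube([1736, 119, 66]);
translate([433, 534, 45]) cube([70, 16, 1700]);
translate([633, 534, 45]) cube([70, 16, 1700]);
translate([833, 534, 45]) cube([70, 16, 1700]);
translate([1033, 534, 45]) cube([70, 16, 1700]);
translate([1233, 534, 45]) cube([70, 16, 1700]);
translate([1433, 534, 45]) cube([70, 16, 1700]);
translate([1633, 534, 45]) cube([70, 16, 1700]);
translate([1833, 534, 45]) cube([70, 16, 1700]);


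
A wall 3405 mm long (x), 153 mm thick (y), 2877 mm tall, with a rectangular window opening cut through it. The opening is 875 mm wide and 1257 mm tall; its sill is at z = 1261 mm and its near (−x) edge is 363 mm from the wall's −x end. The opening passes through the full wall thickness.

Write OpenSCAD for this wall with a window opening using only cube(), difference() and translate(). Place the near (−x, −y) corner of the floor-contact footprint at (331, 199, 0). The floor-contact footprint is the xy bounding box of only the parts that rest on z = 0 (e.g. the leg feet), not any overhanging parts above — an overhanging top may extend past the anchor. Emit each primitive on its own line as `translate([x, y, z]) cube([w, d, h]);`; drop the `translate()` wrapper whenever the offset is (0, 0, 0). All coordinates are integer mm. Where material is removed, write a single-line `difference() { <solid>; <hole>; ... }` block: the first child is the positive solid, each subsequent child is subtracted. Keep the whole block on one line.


difference() { translate([331, 199, 0]) cube([3405, 153, 2877]); translate([694, 199, 1261]) cube([875, 153, 1257]); }


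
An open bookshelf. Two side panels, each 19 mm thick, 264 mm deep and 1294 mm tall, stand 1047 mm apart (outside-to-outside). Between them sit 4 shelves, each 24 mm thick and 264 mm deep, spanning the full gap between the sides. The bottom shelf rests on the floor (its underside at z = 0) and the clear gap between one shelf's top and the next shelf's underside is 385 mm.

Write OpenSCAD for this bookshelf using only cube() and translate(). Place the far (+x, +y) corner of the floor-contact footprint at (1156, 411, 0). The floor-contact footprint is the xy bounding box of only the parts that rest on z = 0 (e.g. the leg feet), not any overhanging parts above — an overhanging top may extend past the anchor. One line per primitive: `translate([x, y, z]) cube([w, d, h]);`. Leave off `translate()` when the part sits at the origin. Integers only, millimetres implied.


translate([109, 147, 0]) cube([19, 264, 1294]);
translate([1137, 147, 0]) cube([19, 264, 1294]);
translate([128, 147, 0]) cube([1009, 264, 24]);
translate([128, 147, 409]) cube([1009, 264, 24]);
translate([128, 147, 818]) cube([1009, 264, 24]);
translate([128, 147, 1227]) cube([1009, 264, 24]);


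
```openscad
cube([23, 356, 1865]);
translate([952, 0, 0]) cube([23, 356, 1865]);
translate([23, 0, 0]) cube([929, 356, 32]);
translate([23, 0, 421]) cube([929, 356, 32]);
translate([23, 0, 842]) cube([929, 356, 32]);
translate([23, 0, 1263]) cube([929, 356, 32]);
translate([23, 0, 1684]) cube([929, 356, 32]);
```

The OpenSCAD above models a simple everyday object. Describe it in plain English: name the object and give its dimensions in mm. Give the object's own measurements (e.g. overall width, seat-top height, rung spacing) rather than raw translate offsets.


An open bookshelf. Two side panels, each 23 mm thick, 356 mm deep and 1865 mm tall, stand 975 mm apart (outside-to-outside). Between them sit 5 shelves, each 32 mm thick and 356 mm deep, spanning the full gap between the sides. The bottom shelf rests on the floor (its underside at z = 0) and the clear gap between one shelf's top and the next shelf's underside is 389 mm.


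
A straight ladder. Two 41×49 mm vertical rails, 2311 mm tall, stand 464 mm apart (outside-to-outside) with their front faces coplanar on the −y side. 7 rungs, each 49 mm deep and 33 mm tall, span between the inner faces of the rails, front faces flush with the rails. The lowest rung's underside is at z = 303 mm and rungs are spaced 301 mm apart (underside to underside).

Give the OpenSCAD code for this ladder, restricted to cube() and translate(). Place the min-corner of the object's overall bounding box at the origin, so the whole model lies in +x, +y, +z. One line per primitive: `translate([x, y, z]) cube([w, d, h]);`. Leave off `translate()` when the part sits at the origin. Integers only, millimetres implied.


// rung span = 464 - 2*41 = 382
// rung[k] z = 303 + k*301
cube([41, 49, 2311]);
translate([423, 0, 0]) cube([41, 49, 2311]);
translate([41, 0, 303]) cube([382, 49, 33]);
translate([41, 0, 604]) cube([382, 49, 33]);
translate([41, 0, 905]) cube([382, 49, 33]);
translate([41, 0, 1206]) cube([382, 49, 33]);
translate([41, 0, 1507]) cube([382, 49, 33]);
translate([41, 0, 1808]) cube([382, 49, 33]);
translate([41, 0, 2109]) cube([382, 49, 33]);
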